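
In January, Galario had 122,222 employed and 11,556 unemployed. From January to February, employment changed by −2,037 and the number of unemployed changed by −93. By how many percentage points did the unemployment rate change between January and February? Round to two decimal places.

The unemployment rate changed by +0.07 percentage points.

January: labor force = 122,222 + 11,556 = 133,778; u = 11,556/133,778 = 8.64%.
February: labor force = 120,185 + 11,463 = 131,648; u = 11,463/131,648 = 8.71%.
Change = 8.71% − 8.64% = +0.07 pp.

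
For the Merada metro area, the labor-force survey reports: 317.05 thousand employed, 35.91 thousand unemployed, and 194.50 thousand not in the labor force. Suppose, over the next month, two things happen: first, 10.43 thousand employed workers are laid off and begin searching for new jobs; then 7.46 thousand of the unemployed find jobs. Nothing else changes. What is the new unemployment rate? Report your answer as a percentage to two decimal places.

New unemployment rate ≈ 11.02%.

Initially, labor force = 317.05 + 35.91 = 352.96 thousand, so u = 35.91/352.96 = 10.17%.
After the first change, employed falls and unemployed rises by 10.43; labor force unchanged → E = 306.62, U = 46.34, labor force = 352.96 thousand.
After the second change, unemployed falls and employed rises by 7.46; labor force unchanged → E = 314.08, U = 38.88, labor force = 352.96 thousand.
New unemployment rate = 38.88 / 352.96 = 11.02%.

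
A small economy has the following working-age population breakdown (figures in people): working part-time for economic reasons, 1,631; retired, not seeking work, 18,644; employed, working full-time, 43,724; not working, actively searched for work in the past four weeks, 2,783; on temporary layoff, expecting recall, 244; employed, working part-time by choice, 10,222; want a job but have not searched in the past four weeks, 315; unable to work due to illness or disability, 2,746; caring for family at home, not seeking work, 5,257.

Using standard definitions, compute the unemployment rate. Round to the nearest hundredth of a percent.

Unemployment rate ≈ 5.17%.

Employed = 1,631 + 43,724 + 10,222 = 55,577 (anyone who worked, including part-time for economic reasons, counts as employed).
Unemployed = 2,783 + 244 = 3,027 (jobless and actively searching, or on temporary layoff).
Labor force = 55,577 + 3,027 = 58,604.
Unemployment rate = 3,027 / 58,604 = 5.17%.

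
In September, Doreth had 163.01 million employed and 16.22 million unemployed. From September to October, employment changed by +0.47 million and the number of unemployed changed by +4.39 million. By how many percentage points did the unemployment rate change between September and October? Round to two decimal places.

September: labor force = 163.01 + 16.22 = 179.23; u = 16.22/179.23 = 9.05%.
October: labor force = 163.48 + 20.61 = 184.09; u = 20.61/184.09 = 11.20%.
Change = 11.20% − 9.05% = +2.15 pp.

The unemployment rate changed by +2.15 percentage points.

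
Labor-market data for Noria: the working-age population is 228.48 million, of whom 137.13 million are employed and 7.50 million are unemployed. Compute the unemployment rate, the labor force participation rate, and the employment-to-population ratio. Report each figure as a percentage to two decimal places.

Labor force = employed + unemployed = 137.13 + 7.50 = 144.63 million.
Unemployment rate = 7.50 / 144.63 = 5.19%.
Labor force participation rate = 144.63 / 228.48 = 63.30%.
Employment-population ratio = 137.13 / 228.48 = 60.02%.

Unemployment rate ≈ 5.19%; labor force participation rate ≈ 63.30%; employment-population ratio ≈ 60.02%.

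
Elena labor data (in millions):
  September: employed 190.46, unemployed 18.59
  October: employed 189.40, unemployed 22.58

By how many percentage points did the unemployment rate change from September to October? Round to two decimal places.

The unemployment rate changed by +1.76 percentage points.

September: labor force = 190.46 + 18.59 = 209.05; u = 18.59/209.05 = 8.89%.
October: labor force = 189.40 + 22.58 = 211.98; u = 22.58/211.98 = 10.65%.
Change = 10.65% − 8.89% = +1.76 pp.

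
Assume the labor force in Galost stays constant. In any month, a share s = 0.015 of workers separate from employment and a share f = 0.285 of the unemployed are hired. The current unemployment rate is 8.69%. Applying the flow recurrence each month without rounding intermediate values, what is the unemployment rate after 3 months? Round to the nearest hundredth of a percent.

Unemployment rate after three months ≈ 6.27%.

With a fixed labor force, u_{t+1} = u_t + s·(1−u_t) − f·u_t = u_t·(1−s−f) + s.
Here 1−s−f = 0.700 and s = 0.015.
u_1 = 0.086900 × 0.700 + 0.015 = 0.075830.
u_2 = 0.075830 × 0.700 + 0.015 = 0.068081.
u_3 = 0.068081 × 0.700 + 0.015 = 0.062657.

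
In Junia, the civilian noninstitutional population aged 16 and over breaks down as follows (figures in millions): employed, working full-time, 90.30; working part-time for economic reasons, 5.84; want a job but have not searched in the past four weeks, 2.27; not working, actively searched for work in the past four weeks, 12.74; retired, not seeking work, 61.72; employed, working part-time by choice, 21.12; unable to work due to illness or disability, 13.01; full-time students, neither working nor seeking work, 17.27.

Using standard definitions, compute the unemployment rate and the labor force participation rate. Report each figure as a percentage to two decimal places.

Unemployment rate ≈ 9.80%; labor force participation rate ≈ 57.97%.

Employed = 90.30 + 5.84 + 21.12 = 117.26 million (anyone who worked, including part-time for economic reasons, counts as employed).
Unemployed = 12.74 million.
Labor force = 117.26 + 12.74 = 130.00 million.
Not in labor force = 2.27 + 61.72 + 13.01 + 17.27 = 94.27 million (those not working and not actively searching are outside the labor force — including those who want a job but have given up searching).
Civilian working-age population = 130.00 + 94.27 = 224.27 million.
Unemployment rate = 12.74 / 130.00 = 9.80%.
Labor force participation rate = 130.00 / 224.27 = 57.97%.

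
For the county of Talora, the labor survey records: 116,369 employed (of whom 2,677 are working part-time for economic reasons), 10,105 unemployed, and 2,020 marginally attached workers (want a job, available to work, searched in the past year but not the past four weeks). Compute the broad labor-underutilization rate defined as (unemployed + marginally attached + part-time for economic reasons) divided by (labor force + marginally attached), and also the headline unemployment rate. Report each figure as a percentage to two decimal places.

Broad underutilization rate ≈ 11.52%; headline unemployment rate ≈ 7.99%.

Labor force = 116,369 + 10,105 = 126,474.
Numerator = 10,105 + 2,020 + 2,677 = 14,802.
Denominator = 126,474 + 2,020 = 128,494.
Broad rate = 14,802 / 128,494 = 11.52%.
Headline unemployment rate = 10,105 / 126,474 = 7.99%.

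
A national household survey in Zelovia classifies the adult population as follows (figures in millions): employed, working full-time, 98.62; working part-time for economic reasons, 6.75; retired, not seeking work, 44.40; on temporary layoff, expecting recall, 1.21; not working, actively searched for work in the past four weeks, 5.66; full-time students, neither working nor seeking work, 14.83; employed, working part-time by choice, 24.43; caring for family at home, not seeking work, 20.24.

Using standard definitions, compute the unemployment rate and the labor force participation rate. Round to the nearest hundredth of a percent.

Unemployment rate ≈ 5.03%; labor force participation rate ≈ 63.23%.

Employed = 98.62 + 6.75 + 24.43 = 129.80 million (anyone who worked, including part-time for economic reasons, counts as employed).
Unemployed = 1.21 + 5.66 = 6.87 million (jobless and actively searching, or on temporary layoff).
Labor force = 129.80 + 6.87 = 136.67 million.
Not in labor force = 44.40 + 14.83 + 20.24 = 79.47 million (those not working and not actively searching are outside the labor force).
Civilian working-age population = 136.67 + 79.47 = 216.14 million.
Unemployment rate = 6.87 / 136.67 = 5.03%.
Labor force participation rate = 136.67 / 216.14 = 63.23%.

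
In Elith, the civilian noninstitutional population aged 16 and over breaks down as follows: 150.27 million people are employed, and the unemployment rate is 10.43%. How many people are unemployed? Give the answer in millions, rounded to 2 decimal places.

Let U be the number unemployed. The labor force is E + U, and U/(E+U) = 0.1043.
So U = 0.1043 × 150.27 / (1 − 0.1043) = 15.6732 / 0.8957 ≈ 17.50 million.

About 17.50 million are unemployed.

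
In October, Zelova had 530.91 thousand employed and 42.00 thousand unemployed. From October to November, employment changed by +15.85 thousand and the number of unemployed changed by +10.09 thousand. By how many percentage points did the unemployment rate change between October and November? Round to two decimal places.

October: labor force = 530.91 + 42.00 = 572.91; u = 42.00/572.91 = 7.33%.
November: labor force = 546.76 + 52.09 = 598.85; u = 52.09/598.85 = 8.70%.
Change = 8.70% − 7.33% = +1.37 pp.

The unemployment rate changed by +1.37 percentage points.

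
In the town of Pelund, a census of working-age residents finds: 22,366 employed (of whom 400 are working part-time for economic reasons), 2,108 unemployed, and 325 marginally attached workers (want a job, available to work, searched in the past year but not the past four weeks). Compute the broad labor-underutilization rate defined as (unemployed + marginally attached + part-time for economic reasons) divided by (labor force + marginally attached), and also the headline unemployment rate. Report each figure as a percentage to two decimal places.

Labor force = 22,366 + 2,108 = 24,474.
Numerator = 2,108 + 325 + 400 = 2,833.
Denominator = 24,474 + 325 = 24,799.
Broad rate = 2,833 / 24,799 = 11.42%.
Headline unemployment rate = 2,108 / 24,474 = 8.61%.

Broad underutilization rate ≈ 11.42%; headline unemployment rate ≈ 8.61%.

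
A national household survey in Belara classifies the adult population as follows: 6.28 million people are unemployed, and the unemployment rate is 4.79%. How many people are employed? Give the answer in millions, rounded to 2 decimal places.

Labor force = U / u = 6.28 / 0.0479 ≈ 131.11 million.
Employed = labor force − unemployed = 131.11 − 6.28 = 124.83 million.

About 124.83 million are employed.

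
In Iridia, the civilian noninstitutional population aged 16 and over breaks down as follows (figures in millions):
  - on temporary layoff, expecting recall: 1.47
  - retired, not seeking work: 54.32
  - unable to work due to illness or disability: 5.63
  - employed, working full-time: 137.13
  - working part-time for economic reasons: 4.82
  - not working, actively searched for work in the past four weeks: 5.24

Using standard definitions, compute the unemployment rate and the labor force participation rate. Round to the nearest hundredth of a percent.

Unemployment rate ≈ 4.51%; labor force participation rate ≈ 71.26%.

Employed = 137.13 + 4.82 = 141.95 million (anyone who worked, including part-time for economic reasons, counts as employed).
Unemployed = 1.47 + 5.24 = 6.71 million (jobless and actively searching, or on temporary layoff).
Labor force = 141.95 + 6.71 = 148.66 million.
Not in labor force = 54.32 + 5.63 = 59.95 million (those not working and not actively searching are outside the labor force).
Civilian working-age population = 148.66 + 59.95 = 208.61 million.
Unemployment rate = 6.71 / 148.66 = 4.51%.
Labor force participation rate = 148.66 / 208.61 = 71.26%.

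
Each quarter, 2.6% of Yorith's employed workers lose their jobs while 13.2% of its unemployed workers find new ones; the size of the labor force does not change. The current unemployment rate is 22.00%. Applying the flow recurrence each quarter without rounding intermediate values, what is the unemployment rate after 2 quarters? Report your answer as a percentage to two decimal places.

With a fixed labor force, u_{t+1} = u_t + s·(1−u_t) − f·u_t = u_t·(1−s−f) + s.
Here 1−s−f = 0.842 and s = 0.026.
u_1 = 0.220000 × 0.842 + 0.026 = 0.211240.
u_2 = 0.211240 × 0.842 + 0.026 = 0.203864.

Unemployment rate after two quarters ≈ 20.39%.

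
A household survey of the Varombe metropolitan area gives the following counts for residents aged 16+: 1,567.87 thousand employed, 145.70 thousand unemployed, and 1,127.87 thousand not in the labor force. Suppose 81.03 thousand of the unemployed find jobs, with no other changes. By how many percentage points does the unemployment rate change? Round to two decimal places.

The unemployment rate changes by −4.73 percentage points.

Initially, labor force = 1,567.87 + 145.70 = 1,713.57 thousand, so u = 145.70/1,713.57 = 8.50%.
After the change, unemployed falls and employed rises by 81.03; labor force unchanged → E = 1,648.90, U = 64.67, labor force = 1,713.57 thousand.
New unemployment rate = 64.67 / 1,713.57 = 3.77%.
Change = 3.77% − 8.50% = −4.73 percentage points.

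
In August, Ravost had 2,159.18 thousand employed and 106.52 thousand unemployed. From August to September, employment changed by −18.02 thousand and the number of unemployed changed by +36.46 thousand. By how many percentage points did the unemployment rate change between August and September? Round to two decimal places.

August: labor force = 2,159.18 + 106.52 = 2,265.70; u = 106.52/2,265.70 = 4.70%.
September: labor force = 2,141.16 + 142.98 = 2,284.14; u = 142.98/2,284.14 = 6.26%.
Change = 6.26% − 4.70% = +1.56 pp.

The unemployment rate changed by +1.56 percentage points.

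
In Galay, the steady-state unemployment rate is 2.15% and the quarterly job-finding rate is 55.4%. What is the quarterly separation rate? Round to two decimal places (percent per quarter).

From u* = s/(s+f): s = u·f/(1−u).
s = 0.0215 × 55.4 / (1 − 0.0215) = 1.1911 / 0.9785 ≈ 1.22% per quarter.

Separation rate ≈ 1.22% per quarter.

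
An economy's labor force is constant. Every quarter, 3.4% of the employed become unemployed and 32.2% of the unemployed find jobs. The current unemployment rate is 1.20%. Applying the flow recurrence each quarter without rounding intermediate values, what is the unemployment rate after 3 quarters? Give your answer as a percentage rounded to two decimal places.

With a fixed labor force, u_{t+1} = u_t + s·(1−u_t) − f·u_t = u_t·(1−s−f) + s.
Here 1−s−f = 0.644 and s = 0.034.
u_1 = 0.012000 × 0.644 + 0.034 = 0.041728.
u_2 = 0.041728 × 0.644 + 0.034 = 0.060873.
u_3 = 0.060873 × 0.644 + 0.034 = 0.073202.

Unemployment rate after three quarters ≈ 7.32%.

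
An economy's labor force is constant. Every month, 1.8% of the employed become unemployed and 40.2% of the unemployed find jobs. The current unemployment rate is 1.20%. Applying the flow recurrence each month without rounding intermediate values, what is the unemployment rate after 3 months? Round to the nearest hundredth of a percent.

With a fixed labor force, u_{t+1} = u_t + s·(1−u_t) − f·u_t = u_t·(1−s−f) + s.
Here 1−s−f = 0.580 and s = 0.018.
u_1 = 0.012000 × 0.580 + 0.018 = 0.024960.
u_2 = 0.024960 × 0.580 + 0.018 = 0.032477.
u_3 = 0.032477 × 0.580 + 0.018 = 0.036837.

Unemployment rate after three months ≈ 3.68%.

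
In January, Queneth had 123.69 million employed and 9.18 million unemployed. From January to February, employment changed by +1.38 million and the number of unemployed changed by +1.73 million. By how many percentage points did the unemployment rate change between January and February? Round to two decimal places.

The unemployment rate changed by +1.11 percentage points.

January: labor force = 123.69 + 9.18 = 132.87; u = 9.18/132.87 = 6.91%.
February: labor force = 125.07 + 10.91 = 135.98; u = 10.91/135.98 = 8.02%.
Change = 8.02% − 6.91% = +1.11 pp.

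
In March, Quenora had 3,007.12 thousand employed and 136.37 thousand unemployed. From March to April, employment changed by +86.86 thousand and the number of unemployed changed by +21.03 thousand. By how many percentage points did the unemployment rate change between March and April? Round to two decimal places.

March: labor force = 3,007.12 + 136.37 = 3,143.49; u = 136.37/3,143.49 = 4.34%.
April: labor force = 3,093.98 + 157.40 = 3,251.38; u = 157.40/3,251.38 = 4.84%.
Change = 4.84% − 4.34% = +0.50 pp.

The unemployment rate changed by +0.50 percentage points.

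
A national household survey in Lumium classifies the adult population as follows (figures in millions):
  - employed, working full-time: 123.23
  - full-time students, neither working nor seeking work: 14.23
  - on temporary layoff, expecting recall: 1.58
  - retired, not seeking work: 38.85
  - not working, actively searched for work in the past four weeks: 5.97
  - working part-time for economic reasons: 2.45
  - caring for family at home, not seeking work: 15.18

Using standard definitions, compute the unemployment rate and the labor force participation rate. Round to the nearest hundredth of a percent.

Employed = 123.23 + 2.45 = 125.68 million (anyone who worked, including part-time for economic reasons, counts as employed).
Unemployed = 1.58 + 5.97 = 7.55 million (jobless and actively searching, or on temporary layoff).
Labor force = 125.68 + 7.55 = 133.23 million.
Not in labor force = 14.23 + 38.85 + 15.18 = 68.26 million (those not working and not actively searching are outside the labor force).
Civilian working-age population = 133.23 + 68.26 = 201.49 million.
Unemployment rate = 7.55 / 133.23 = 5.67%.
Labor force participation rate = 133.23 / 201.49 = 66.12%.

Unemployment rate ≈ 5.67%; labor force participation rate ≈ 66.12%.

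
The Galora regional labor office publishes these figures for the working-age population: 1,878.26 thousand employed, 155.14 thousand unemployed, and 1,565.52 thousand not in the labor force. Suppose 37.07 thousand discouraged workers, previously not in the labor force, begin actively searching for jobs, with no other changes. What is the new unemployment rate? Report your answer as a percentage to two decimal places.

Initially, labor force = 1,878.26 + 155.14 = 2,033.40 thousand, so u = 155.14/2,033.40 = 7.63%.
After the change, unemployed and labor force both rise by 37.07 → E = 1,878.26, U = 192.21, labor force = 2,070.47 thousand.
New unemployment rate = 192.21 / 2,070.47 = 9.28%.

New unemployment rate ≈ 9.28%.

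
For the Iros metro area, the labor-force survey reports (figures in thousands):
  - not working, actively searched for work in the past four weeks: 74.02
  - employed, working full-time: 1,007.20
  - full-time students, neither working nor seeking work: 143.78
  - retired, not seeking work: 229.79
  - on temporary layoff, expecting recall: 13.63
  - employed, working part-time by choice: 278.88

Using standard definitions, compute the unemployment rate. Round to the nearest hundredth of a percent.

Employed = 1,007.20 + 278.88 = 1,286.08 thousand.
Unemployed = 74.02 + 13.63 = 87.65 thousand (jobless and actively searching, or on temporary layoff).
Labor force = 1,286.08 + 87.65 = 1,373.73 thousand.
Unemployment rate = 87.65 / 1,373.73 = 6.38%.

Unemployment rate ≈ 6.38%.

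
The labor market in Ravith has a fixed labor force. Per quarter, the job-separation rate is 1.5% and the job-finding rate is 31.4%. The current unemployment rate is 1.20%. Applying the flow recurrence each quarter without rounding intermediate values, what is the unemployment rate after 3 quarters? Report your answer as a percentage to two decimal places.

Unemployment rate after three quarters ≈ 3.54%.

With a fixed labor force, u_{t+1} = u_t + s·(1−u_t) − f·u_t = u_t·(1−s−f) + s.
Here 1−s−f = 0.671 and s = 0.015.
u_1 = 0.012000 × 0.671 + 0.015 = 0.023052.
u_2 = 0.023052 × 0.671 + 0.015 = 0.030468.
u_3 = 0.030468 × 0.671 + 0.015 = 0.035444.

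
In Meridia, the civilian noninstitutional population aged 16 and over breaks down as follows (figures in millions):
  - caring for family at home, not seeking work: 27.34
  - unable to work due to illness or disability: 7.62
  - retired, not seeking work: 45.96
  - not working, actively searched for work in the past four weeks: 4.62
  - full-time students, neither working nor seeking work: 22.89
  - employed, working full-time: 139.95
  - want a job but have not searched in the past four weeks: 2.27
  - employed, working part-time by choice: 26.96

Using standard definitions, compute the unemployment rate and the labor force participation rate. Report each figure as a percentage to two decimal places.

Unemployment rate ≈ 2.69%; labor force participation rate ≈ 61.79%.

Employed = 139.95 + 26.96 = 166.91 million.
Unemployed = 4.62 million.
Labor force = 166.91 + 4.62 = 171.53 million.
Not in labor force = 27.34 + 7.62 + 45.96 + 22.89 + 2.27 = 106.08 million (those not working and not actively searching are outside the labor force — including those who want a job but have given up searching).
Civilian working-age population = 171.53 + 106.08 = 277.61 million.
Unemployment rate = 4.62 / 171.53 = 2.69%.
Labor force participation rate = 171.53 / 277.61 = 61.79%.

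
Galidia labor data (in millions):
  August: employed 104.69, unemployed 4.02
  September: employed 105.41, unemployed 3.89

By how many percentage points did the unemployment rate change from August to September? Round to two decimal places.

August: labor force = 104.69 + 4.02 = 108.71; u = 4.02/108.71 = 3.70%.
September: labor force = 105.41 + 3.89 = 109.30; u = 3.89/109.30 = 3.56%.
Change = 3.56% − 3.70% = −0.14 pp.

The unemployment rate changed by −0.14 percentage points.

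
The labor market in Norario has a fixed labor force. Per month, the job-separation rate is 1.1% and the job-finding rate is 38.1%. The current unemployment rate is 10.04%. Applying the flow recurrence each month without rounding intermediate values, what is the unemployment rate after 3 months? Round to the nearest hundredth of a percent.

Unemployment rate after three months ≈ 4.43%.

With a fixed labor force, u_{t+1} = u_t + s·(1−u_t) − f·u_t = u_t·(1−s−f) + s.
Here 1−s−f = 0.608 and s = 0.011.
u_1 = 0.100400 × 0.608 + 0.011 = 0.072043.
u_2 = 0.072043 × 0.608 + 0.011 = 0.054802.
u_3 = 0.054802 × 0.608 + 0.011 = 0.044320.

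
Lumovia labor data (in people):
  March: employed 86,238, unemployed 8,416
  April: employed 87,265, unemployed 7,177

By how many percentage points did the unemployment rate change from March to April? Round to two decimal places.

The unemployment rate changed by −1.29 percentage points.

March: labor force = 86,238 + 8,416 = 94,654; u = 8,416/94,654 = 8.89%.
April: labor force = 87,265 + 7,177 = 94,442; u = 7,177/94,442 = 7.60%.
Change = 7.60% − 8.89% = −1.29 pp.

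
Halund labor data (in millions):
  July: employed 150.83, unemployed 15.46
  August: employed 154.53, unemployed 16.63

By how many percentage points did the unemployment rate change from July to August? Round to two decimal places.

The unemployment rate changed by +0.42 percentage points.

July: labor force = 150.83 + 15.46 = 166.29; u = 15.46/166.29 = 9.30%.
August: labor force = 154.53 + 16.63 = 171.16; u = 16.63/171.16 = 9.72%.
Change = 9.72% − 9.30% = +0.42 pp.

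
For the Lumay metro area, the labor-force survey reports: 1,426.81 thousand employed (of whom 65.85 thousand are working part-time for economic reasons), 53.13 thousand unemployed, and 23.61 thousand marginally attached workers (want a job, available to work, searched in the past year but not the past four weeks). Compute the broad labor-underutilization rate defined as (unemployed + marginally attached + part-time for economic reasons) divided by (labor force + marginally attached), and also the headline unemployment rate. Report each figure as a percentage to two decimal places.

Broad underutilization rate ≈ 9.48%; headline unemployment rate ≈ 3.59%.

Labor force = 1,426.81 + 53.13 = 1,479.94 thousand.
Numerator = 53.13 + 23.61 + 65.85 = 142.59 thousand.
Denominator = 1,479.94 + 23.61 = 1,503.55 thousand.
Broad rate = 142.59 / 1,503.55 = 9.48%.
Headline unemployment rate = 53.13 / 1,479.94 = 3.59%.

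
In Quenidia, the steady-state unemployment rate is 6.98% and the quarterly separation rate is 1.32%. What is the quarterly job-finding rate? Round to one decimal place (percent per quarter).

Job-finding rate ≈ 17.6% per quarter.

From u* = s/(s+f): f = s·(1−u)/u.
f = 1.32 × (1 − 0.0698) / 0.0698 = 1.2279 / 0.0698 ≈ 17.6% per quarter.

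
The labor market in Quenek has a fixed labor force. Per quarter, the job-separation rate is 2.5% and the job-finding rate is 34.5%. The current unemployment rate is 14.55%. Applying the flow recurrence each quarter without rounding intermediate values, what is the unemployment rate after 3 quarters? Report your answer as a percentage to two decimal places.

Unemployment rate after three quarters ≈ 8.71%.

With a fixed labor force, u_{t+1} = u_t + s·(1−u_t) − f·u_t = u_t·(1−s−f) + s.
Here 1−s−f = 0.630 and s = 0.025.
u_1 = 0.145500 × 0.630 + 0.025 = 0.116665.
u_2 = 0.116665 × 0.630 + 0.025 = 0.098499.
u_3 = 0.098499 × 0.630 + 0.025 = 0.087054.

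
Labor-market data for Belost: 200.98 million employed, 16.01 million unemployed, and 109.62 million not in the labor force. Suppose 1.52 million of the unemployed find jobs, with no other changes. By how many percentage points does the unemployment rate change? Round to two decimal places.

The unemployment rate changes by −0.70 percentage points.

Initially, labor force = 200.98 + 16.01 = 216.99 million, so u = 16.01/216.99 = 7.38%.
After the change, unemployed falls and employed rises by 1.52; labor force unchanged → E = 202.50, U = 14.49, labor force = 216.99 million.
New unemployment rate = 14.49 / 216.99 = 6.68%.
Change = 6.68% − 7.38% = −0.70 percentage points.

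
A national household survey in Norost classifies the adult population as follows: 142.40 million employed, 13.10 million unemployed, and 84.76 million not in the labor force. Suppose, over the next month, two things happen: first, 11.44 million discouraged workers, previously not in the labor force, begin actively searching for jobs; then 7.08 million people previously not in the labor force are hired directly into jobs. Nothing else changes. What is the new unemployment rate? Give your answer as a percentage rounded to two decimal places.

New unemployment rate ≈ 14.10%.

Initially, labor force = 142.40 + 13.10 = 155.50 million, so u = 13.10/155.50 = 8.42%.
After the first change, unemployed and labor force both rise by 11.44 → E = 142.40, U = 24.54, labor force = 166.94 million.
After the second change, employed and labor force both rise by 7.08; unemployed unchanged → E = 149.48, U = 24.54, labor force = 174.02 million.
New unemployment rate = 24.54 / 174.02 = 14.10%.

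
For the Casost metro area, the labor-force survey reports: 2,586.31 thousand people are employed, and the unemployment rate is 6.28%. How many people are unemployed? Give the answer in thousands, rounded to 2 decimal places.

About 173.30 thousand are unemployed.

Let U be the number unemployed. The labor force is E + U, and U/(E+U) = 0.0628.
So U = 0.0628 × 2,586.31 / (1 − 0.0628) = 162.4203 / 0.9372 ≈ 173.30 thousand.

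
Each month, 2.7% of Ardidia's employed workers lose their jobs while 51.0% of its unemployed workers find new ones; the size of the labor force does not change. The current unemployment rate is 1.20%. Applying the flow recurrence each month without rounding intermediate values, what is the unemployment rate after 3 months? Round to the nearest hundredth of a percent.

With a fixed labor force, u_{t+1} = u_t + s·(1−u_t) − f·u_t = u_t·(1−s−f) + s.
Here 1−s−f = 0.463 and s = 0.027.
u_1 = 0.012000 × 0.463 + 0.027 = 0.032556.
u_2 = 0.032556 × 0.463 + 0.027 = 0.042073.
u_3 = 0.042073 × 0.463 + 0.027 = 0.046480.

Unemployment rate after three months ≈ 4.65%.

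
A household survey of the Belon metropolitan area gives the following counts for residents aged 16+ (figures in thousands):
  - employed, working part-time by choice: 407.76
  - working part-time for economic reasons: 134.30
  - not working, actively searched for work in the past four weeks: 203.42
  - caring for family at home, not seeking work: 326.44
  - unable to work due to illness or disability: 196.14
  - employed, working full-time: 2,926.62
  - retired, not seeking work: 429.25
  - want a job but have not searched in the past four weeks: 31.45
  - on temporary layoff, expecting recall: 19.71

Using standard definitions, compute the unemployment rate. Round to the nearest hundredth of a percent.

Employed = 407.76 + 134.30 + 2,926.62 = 3,468.68 thousand (anyone who worked, including part-time for economic reasons, counts as employed).
Unemployed = 203.42 + 19.71 = 223.13 thousand (jobless and actively searching, or on temporary layoff).
Labor force = 3,468.68 + 223.13 = 3,691.81 thousand.
Unemployment rate = 223.13 / 3,691.81 = 6.04%.

Unemployment rate ≈ 6.04%.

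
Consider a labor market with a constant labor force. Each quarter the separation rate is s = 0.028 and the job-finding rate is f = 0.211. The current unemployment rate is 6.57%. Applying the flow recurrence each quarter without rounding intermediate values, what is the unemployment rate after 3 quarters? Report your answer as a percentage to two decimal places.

With a fixed labor force, u_{t+1} = u_t + s·(1−u_t) − f·u_t = u_t·(1−s−f) + s.
Here 1−s−f = 0.761 and s = 0.028.
u_1 = 0.065700 × 0.761 + 0.028 = 0.077998.
u_2 = 0.077998 × 0.761 + 0.028 = 0.087356.
u_3 = 0.087356 × 0.761 + 0.028 = 0.094478.

Unemployment rate after three quarters ≈ 9.45%.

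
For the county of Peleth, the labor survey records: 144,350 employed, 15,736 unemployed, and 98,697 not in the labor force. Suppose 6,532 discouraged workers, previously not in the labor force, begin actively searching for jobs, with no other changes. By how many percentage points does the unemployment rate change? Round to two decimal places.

The unemployment rate changes by +3.53 percentage points.

Initially, labor force = 144,350 + 15,736 = 160,086, so u = 15,736/160,086 = 9.83%.
After the change, unemployed and labor force both rise by 6,532 → E = 144,350, U = 22,268, labor force = 166,618.
New unemployment rate = 22,268 / 166,618 = 13.36%.
Change = 13.36% − 9.83% = +3.53 percentage points.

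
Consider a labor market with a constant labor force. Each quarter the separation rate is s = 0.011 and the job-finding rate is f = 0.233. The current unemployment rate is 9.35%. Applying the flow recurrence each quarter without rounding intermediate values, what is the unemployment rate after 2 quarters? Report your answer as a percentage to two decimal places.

With a fixed labor force, u_{t+1} = u_t + s·(1−u_t) − f·u_t = u_t·(1−s−f) + s.
Here 1−s−f = 0.756 and s = 0.011.
u_1 = 0.093500 × 0.756 + 0.011 = 0.081686.
u_2 = 0.081686 × 0.756 + 0.011 = 0.072755.

Unemployment rate after two quarters ≈ 7.28%.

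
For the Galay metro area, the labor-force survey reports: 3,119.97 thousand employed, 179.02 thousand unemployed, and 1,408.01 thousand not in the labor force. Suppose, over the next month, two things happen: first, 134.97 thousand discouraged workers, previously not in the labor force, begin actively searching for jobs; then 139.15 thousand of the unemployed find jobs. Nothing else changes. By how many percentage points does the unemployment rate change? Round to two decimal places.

The unemployment rate changes by −0.34 percentage points.

Initially, labor force = 3,119.97 + 179.02 = 3,298.99 thousand, so u = 179.02/3,298.99 = 5.43%.
After the first change, unemployed and labor force both rise by 134.97 → E = 3,119.97, U = 313.99, labor force = 3,433.96 thousand.
After the second change, unemployed falls and employed rises by 139.15; labor force unchanged → E = 3,259.12, U = 174.84, labor force = 3,433.96 thousand.
New unemployment rate = 174.84 / 3,433.96 = 5.09%.
Change = 5.09% − 5.43% = −0.34 percentage points.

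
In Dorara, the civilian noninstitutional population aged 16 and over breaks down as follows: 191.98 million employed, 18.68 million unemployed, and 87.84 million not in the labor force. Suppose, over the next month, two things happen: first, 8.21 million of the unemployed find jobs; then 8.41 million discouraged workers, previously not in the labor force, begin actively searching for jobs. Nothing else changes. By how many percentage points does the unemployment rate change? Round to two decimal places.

The unemployment rate changes by −0.25 percentage points.

Initially, labor force = 191.98 + 18.68 = 210.66 million, so u = 18.68/210.66 = 8.87%.
After the first change, unemployed falls and employed rises by 8.21; labor force unchanged → E = 200.19, U = 10.47, labor force = 210.66 million.
After the second change, unemployed and labor force both rise by 8.41 → E = 200.19, U = 18.88, labor force = 219.07 million.
New unemployment rate = 18.88 / 219.07 = 8.62%.
Change = 8.62% − 8.87% = −0.25 percentage points.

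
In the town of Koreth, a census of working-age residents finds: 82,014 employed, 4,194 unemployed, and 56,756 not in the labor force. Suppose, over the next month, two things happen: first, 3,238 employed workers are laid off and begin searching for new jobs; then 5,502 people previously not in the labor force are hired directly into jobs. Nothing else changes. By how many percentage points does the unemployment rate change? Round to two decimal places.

Initially, labor force = 82,014 + 4,194 = 86,208, so u = 4,194/86,208 = 4.86%.
After the first change, employed falls and unemployed rises by 3,238; labor force unchanged → E = 78,776, U = 7,432, labor force = 86,208.
After the second change, employed and labor force both rise by 5,502; unemployed unchanged → E = 84,278, U = 7,432, labor force = 91,710.
New unemployment rate = 7,432 / 91,710 = 8.10%.
Change = 8.10% − 4.86% = +3.24 percentage points.

The unemployment rate changes by +3.24 percentage points.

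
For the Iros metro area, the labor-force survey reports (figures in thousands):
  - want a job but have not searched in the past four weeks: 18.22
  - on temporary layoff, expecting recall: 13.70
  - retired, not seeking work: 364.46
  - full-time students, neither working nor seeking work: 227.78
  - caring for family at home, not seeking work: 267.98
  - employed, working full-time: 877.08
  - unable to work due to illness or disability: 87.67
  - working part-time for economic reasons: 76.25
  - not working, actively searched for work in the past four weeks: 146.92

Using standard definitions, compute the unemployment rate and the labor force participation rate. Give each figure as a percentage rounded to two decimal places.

Employed = 877.08 + 76.25 = 953.33 thousand (anyone who worked, including part-time for economic reasons, counts as employed).
Unemployed = 13.70 + 146.92 = 160.62 thousand (jobless and actively searching, or on temporary layoff).
Labor force = 953.33 + 160.62 = 1,113.95 thousand.
Not in labor force = 18.22 + 364.46 + 227.78 + 267.98 + 87.67 = 966.11 thousand (those not working and not actively searching are outside the labor force — including those who want a job but have given up searching).
Civilian working-age population = 1,113.95 + 966.11 = 2,080.06 thousand.
Unemployment rate = 160.62 / 1,113.95 = 14.42%.
Labor force participation rate = 1,113.95 / 2,080.06 = 53.55%.

Unemployment rate ≈ 14.42%; labor force participation rate ≈ 53.55%.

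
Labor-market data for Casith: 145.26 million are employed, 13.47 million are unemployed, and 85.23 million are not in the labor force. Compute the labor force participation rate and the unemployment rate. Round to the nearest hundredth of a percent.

Labor force participation rate ≈ 65.06%; unemployment rate ≈ 8.49%.

Labor force = employed + unemployed = 145.26 + 13.47 = 158.73 million.
Working-age population = 158.73 + 85.23 = 243.96 million.
Unemployment rate = 13.47 / 158.73 = 8.49%.
Labor force participation rate = 158.73 / 243.96 = 65.06%.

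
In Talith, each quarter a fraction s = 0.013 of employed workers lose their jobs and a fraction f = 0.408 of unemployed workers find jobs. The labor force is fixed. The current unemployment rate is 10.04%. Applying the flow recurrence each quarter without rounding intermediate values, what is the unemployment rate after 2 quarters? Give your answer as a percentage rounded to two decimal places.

Unemployment rate after two quarters ≈ 5.42%.

With a fixed labor force, u_{t+1} = u_t + s·(1−u_t) − f·u_t = u_t·(1−s−f) + s.
Here 1−s−f = 0.579 and s = 0.013.
u_1 = 0.100400 × 0.579 + 0.013 = 0.071132.
u_2 = 0.071132 × 0.579 + 0.013 = 0.054185.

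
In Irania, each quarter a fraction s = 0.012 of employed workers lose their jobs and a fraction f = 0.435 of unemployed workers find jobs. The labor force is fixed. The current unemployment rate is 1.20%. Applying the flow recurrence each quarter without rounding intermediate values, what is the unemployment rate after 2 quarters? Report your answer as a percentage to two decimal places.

Unemployment rate after two quarters ≈ 2.23%.

With a fixed labor force, u_{t+1} = u_t + s·(1−u_t) − f·u_t = u_t·(1−s−f) + s.
Here 1−s−f = 0.553 and s = 0.012.
u_1 = 0.012000 × 0.553 + 0.012 = 0.018636.
u_2 = 0.018636 × 0.553 + 0.012 = 0.022306.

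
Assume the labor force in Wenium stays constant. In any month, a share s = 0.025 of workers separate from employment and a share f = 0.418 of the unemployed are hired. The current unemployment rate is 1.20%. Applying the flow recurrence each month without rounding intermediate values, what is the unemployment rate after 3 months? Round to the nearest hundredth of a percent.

Unemployment rate after three months ≈ 4.88%.

With a fixed labor force, u_{t+1} = u_t + s·(1−u_t) − f·u_t = u_t·(1−s−f) + s.
Here 1−s−f = 0.557 and s = 0.025.
u_1 = 0.012000 × 0.557 + 0.025 = 0.031684.
u_2 = 0.031684 × 0.557 + 0.025 = 0.042648.
u_3 = 0.042648 × 0.557 + 0.025 = 0.048755.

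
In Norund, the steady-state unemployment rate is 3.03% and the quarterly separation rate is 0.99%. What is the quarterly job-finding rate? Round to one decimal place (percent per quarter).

Job-finding rate ≈ 31.7% per quarter.

From u* = s/(s+f): f = s·(1−u)/u.
f = 0.99 × (1 − 0.0303) / 0.0303 = 0.9600 / 0.0303 ≈ 31.7% per quarter.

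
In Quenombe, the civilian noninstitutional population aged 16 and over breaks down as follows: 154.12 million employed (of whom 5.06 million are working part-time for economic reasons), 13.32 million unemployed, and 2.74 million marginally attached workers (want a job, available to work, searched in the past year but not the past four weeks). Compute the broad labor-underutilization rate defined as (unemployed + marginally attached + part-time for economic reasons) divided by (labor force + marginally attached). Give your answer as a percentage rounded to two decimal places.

Broad underutilization rate ≈ 12.41%.

Labor force = 154.12 + 13.32 = 167.44 million.
Numerator = 13.32 + 2.74 + 5.06 = 21.12 million.
Denominator = 167.44 + 2.74 = 170.18 million.
Broad rate = 21.12 / 170.18 = 12.41%.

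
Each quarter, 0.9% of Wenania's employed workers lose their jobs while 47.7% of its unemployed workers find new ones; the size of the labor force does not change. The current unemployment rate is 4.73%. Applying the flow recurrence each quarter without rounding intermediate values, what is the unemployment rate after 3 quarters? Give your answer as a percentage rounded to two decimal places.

With a fixed labor force, u_{t+1} = u_t + s·(1−u_t) − f·u_t = u_t·(1−s−f) + s.
Here 1−s−f = 0.514 and s = 0.009.
u_1 = 0.047300 × 0.514 + 0.009 = 0.033312.
u_2 = 0.033312 × 0.514 + 0.009 = 0.026122.
u_3 = 0.026122 × 0.514 + 0.009 = 0.022427.

Unemployment rate after three quarters ≈ 2.24%.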